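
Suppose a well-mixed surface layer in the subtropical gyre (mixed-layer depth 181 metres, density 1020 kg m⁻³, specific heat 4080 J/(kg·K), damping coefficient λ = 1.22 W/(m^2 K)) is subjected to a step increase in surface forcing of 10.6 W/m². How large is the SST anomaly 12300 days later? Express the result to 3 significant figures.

Areal heat capacity C = ρ c_p D = 1020 × 4080 × 181 = 7.53×10^8 J/(m^2 K).
τ = C / λ = 7.53×10^8 / 1.22 = 6.17×10^8 s.
Equilibrium anomaly ΔT_eq = F / λ = 10.6 / 1.22 = 8.69 K.
t = 12300 days = 1.06×10^9 s, so t/τ = 1.72.
ΔT(t) = ΔT_eq (1 − e^(−t/τ)) = 8.69 × (1 − e^−1.72) = 7.13 K.

7.13 K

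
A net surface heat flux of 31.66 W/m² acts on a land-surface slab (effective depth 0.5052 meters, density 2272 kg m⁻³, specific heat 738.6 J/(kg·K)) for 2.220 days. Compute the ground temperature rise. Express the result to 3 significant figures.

7.16 K

Areal heat capacity C = ρ c_p D = 2272 × 738.6 × 0.5052 = 8.48×10^5 J m⁻² K⁻¹.
Net heat input Q = F Δt = 31.66 × (2.220 days × 86400 s/day) = 6.07×10^6 J/m².
ΔT = Q / C = 6.07×10^6 / 8.48×10^5 = 7.16 K.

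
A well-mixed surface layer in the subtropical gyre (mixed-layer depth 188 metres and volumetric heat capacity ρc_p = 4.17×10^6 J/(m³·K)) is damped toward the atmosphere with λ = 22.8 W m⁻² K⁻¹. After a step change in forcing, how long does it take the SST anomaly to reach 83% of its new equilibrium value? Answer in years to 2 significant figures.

Areal heat capacity C = ρc_p × D = 4.17×10^6 × 188 = 7.84×10^8 J/(m²·K).
τ = C / λ = 7.84×10^8 / 22.8 = 3.44×10^7 s.
Fraction reached: 1 − e^(−t/τ) = 0.83 ⇒ t = −τ ln(1 − 0.83) = τ × 1.77.
t = 6.09×10^7 s = 1.93 years.

1.9 years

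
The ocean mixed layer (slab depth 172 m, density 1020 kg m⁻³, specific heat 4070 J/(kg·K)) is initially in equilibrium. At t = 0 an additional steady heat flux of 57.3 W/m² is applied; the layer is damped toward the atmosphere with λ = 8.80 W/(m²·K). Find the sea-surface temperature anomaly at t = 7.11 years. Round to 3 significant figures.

Areal heat capacity C = ρ c_p D = 1020 × 4070 × 172 = 7.14×10^8 J m⁻² K⁻¹.
τ = C / λ = 7.14×10^8 / 8.80 = 8.11×10^7 s.
Equilibrium anomaly ΔT_eq = F / λ = 57.3 / 8.80 = 6.51 K.
t = 7.11 years = 2.24×10^8 s, so t/τ = 2.77.
ΔT(t) = ΔT_eq (1 − e^(−t/τ)) = 6.51 × (1 − e^−2.77) = 6.10 K.

6.10 K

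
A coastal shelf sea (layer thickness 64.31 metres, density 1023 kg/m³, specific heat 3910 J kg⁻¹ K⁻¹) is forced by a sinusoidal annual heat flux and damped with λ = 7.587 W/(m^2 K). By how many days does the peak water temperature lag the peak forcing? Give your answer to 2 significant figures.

Areal heat capacity C = ρ c_p D = 1023 × 3910 × 64.31 = 2.57×10^8 J m⁻² K⁻¹.
ω = 2π / 3.15×10^7 s = 1.99×10^-7 s⁻¹.
Phase lag φ = arctan(Cω/λ) = arctan(51.3/7.587) = 1.42 rad.
Time lag = φ / ω = 1.42 / 1.99×10^-7 = 7.15×10^6 s = 82.7 days.

83 days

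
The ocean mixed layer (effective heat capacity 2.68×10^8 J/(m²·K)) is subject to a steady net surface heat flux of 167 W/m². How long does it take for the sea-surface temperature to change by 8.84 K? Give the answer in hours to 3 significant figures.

3940 hours

Areal heat capacity C = 2.68×10^8 J/(m²·K) (given).
Time required: Δt = C ΔT / F = 2.68×10^8 × 8.84 / 167 = 1.42×10^7 s.
In hours: 1.42×10^7 s / (3600 s/hour) = 3940 hours.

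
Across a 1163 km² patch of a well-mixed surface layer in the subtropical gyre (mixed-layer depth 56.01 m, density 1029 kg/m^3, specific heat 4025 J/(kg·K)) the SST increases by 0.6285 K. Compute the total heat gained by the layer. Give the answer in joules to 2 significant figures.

1.7×10^17 J

Areal heat capacity C = ρ c_p D = 1029 × 4025 × 56.01 = 2.32×10^8 J/(m²·K).
Heat per unit area: q = C ΔT = 2.32×10^8 × 0.6285 = 1.46×10^8 J/m².
Total heat: Q = q × A = 1.46×10^8 × (1163 × 10⁶ m²) = 1.70×10^17 J.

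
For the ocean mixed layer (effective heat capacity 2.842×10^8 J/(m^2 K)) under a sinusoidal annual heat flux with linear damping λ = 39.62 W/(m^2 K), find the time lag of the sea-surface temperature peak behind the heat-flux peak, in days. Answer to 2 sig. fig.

Areal heat capacity C = 2.842×10^8 J/(m^2 K) (given).
ω = 2π / 3.15×10^7 s = 1.99×10^-7 s⁻¹.
Phase lag φ = arctan(Cω/λ) = arctan(56.6/39.62) = 0.960 rad.
Time lag = φ / ω = 0.960 / 1.99×10^-7 = 4.82×10^6 s = 55.8 days.

56 days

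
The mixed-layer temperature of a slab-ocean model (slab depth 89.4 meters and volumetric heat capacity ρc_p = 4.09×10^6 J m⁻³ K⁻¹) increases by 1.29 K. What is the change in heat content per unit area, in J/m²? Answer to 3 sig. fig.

4.72×10^8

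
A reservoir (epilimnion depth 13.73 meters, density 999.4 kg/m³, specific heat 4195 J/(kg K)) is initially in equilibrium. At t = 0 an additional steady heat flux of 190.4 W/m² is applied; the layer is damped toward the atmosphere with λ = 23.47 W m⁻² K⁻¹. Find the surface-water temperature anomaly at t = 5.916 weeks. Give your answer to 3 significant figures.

Areal heat capacity C = ρ c_p D = 999.4 × 4195 × 13.73 = 5.76×10^7 J/(m^2 K).
τ = C / λ = 5.76×10^7 / 23.47 = 2.45×10^6 s.
Equilibrium anomaly ΔT_eq = F / λ = 190.4 / 23.47 = 8.11 K.
t = 5.916 weeks = 3.58×10^6 s, so t/τ = 1.46.
ΔT(t) = ΔT_eq (1 − e^(−t/τ)) = 8.11 × (1 − e^−1.46) = 6.23 K.

6.23 K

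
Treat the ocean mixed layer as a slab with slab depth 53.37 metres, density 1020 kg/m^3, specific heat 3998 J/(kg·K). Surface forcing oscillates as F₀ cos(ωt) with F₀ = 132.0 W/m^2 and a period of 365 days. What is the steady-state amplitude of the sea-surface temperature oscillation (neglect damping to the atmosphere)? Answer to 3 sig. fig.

Areal heat capacity C = ρ c_p D = 1020 × 3998 × 53.37 = 2.18×10^8 J m⁻² K⁻¹.
Angular frequency ω = 2π / T = 2π / 3.15×10^7 s = 1.99×10^-7 s⁻¹.
Cω = 2.18×10^8 × 1.99×10^-7 = 43.4 W/(m²·K).
Amplitude A = F₀ / (Cω) = 132.0 / 43.4 = 3.04 K.

3.04 K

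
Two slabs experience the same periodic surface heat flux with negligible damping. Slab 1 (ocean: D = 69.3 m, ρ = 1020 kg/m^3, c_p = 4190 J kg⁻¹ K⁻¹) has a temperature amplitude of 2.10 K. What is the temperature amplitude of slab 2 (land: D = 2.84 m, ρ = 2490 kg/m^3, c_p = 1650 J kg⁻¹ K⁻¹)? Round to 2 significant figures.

53 K

C_ocean = 2.96×10^8 J/(m²·K); C_land = 1.17×10^7 J/(m²·K).
A ∝ 1/C ⇒ A_land = A_ocean × C_ocean/C_land = 2.10 × 25.4 = 53.3 K.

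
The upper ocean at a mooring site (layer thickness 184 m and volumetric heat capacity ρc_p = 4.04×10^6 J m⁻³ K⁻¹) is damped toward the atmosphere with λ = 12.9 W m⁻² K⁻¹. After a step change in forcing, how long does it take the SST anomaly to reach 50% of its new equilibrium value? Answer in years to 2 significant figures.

1.3 years

Areal heat capacity C = ρc_p × D = 4.04×10^6 × 184 = 7.43×10^8 J/(m^2 K).
τ = C / λ = 7.43×10^8 / 12.9 = 5.76×10^7 s.
Fraction reached: 1 − e^(−t/τ) = 0.50 ⇒ t = −τ ln(1 − 0.50) = τ × 0.693.
t = 3.99×10^7 s = 1.27 years.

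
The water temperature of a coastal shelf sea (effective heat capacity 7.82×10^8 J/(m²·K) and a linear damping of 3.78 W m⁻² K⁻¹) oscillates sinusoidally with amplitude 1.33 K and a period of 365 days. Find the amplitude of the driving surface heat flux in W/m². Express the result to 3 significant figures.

207

Areal heat capacity C = 7.82×10^8 J/(m²·K) (given).
ω = 2π / 3.15×10^7 s = 1.99×10^-7 s⁻¹.
√((Cω)² + λ²) = √((156)² + 3.78²) = 156 W/(m²·K).
F₀ = A × √((Cω)²+λ²) = 1.33 × 156 = 207 W/m².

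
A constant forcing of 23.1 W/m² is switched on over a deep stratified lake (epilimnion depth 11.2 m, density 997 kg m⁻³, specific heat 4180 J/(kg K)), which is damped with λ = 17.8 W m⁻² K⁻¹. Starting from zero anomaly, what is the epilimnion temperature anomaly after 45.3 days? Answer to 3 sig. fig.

Areal heat capacity C = ρ c_p D = 997 × 4180 × 11.2 = 4.67×10^7 J/(m²·K).
τ = C / λ = 4.67×10^7 / 17.8 = 2.62×10^6 s.
Equilibrium anomaly ΔT_eq = F / λ = 23.1 / 17.8 = 1.30 K.
t = 45.3 days = 3.91×10^6 s, so t/τ = 1.49.
ΔT(t) = ΔT_eq (1 − e^(−t/τ)) = 1.30 × (1 − e^−1.49) = 1.01 K.

1.01 K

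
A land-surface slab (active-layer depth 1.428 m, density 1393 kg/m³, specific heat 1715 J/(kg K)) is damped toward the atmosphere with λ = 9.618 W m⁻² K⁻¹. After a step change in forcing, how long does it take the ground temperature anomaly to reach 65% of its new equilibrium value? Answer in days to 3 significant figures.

Areal heat capacity C = ρ c_p D = 1393 × 1715 × 1.428 = 3.41×10^6 J/(m²·K).
τ = C / λ = 3.41×10^6 / 9.618 = 3.55×10^5 s.
Fraction reached: 1 − e^(−t/τ) = 0.65 ⇒ t = −τ ln(1 − 0.65) = τ × 1.05.
t = 3.72×10^5 s = 4.31 days.

4.31 days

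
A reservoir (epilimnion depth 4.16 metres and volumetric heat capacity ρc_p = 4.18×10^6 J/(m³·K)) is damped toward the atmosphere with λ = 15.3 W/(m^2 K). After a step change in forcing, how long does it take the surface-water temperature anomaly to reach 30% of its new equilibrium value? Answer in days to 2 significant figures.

Areal heat capacity C = ρc_p × D = 4.18×10^6 × 4.16 = 1.74×10^7 J/(m²·K).
τ = C / λ = 1.74×10^7 / 15.3 = 1.14×10^6 s.
Fraction reached: 1 − e^(−t/τ) = 0.30 ⇒ t = −τ ln(1 − 0.30) = τ × 0.357.
t = 4.05×10^5 s = 4.69 days.

4.7 days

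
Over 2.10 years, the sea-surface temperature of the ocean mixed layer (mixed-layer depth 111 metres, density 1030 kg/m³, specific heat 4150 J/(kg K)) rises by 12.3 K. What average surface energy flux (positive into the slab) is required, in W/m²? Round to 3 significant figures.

Areal heat capacity C = ρ c_p D = 1030 × 4150 × 111 = 4.74×10^8 J/(m^2 K).
Required heat per unit area: Q = C ΔT = 4.74×10^8 × 12.3 = 5.84×10^9 J/m².
Flux F = Q / Δt = 5.84×10^9 / 6.63×10^7 s = 88.1 W/m².

88.1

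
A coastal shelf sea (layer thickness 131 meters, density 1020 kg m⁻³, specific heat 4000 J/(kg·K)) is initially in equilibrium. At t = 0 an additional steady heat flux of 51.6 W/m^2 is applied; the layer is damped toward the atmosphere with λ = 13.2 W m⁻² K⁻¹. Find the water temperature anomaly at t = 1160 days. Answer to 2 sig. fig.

3.6 K

Areal heat capacity C = ρ c_p D = 1020 × 4000 × 131 = 5.34×10^8 J/(m^2 K).
τ = C / λ = 5.34×10^8 / 13.2 = 4.05×10^7 s.
Equilibrium anomaly ΔT_eq = F / λ = 51.6 / 13.2 = 3.91 K.
t = 1160 days = 1.00×10^8 s, so t/τ = 2.48.
ΔT(t) = ΔT_eq (1 − e^(−t/τ)) = 3.91 × (1 − e^−2.48) = 3.58 K.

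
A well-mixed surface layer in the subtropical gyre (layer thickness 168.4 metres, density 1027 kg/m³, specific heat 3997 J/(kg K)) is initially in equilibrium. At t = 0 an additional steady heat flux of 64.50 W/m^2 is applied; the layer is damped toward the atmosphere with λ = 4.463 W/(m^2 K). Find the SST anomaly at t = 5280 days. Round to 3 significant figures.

13.7 K

Areal heat capacity C = ρ c_p D = 1027 × 3997 × 168.4 = 6.91×10^8 J m⁻² K⁻¹.
τ = C / λ = 6.91×10^8 / 4.463 = 1.55×10^8 s.
Equilibrium anomaly ΔT_eq = F / λ = 64.50 / 4.463 = 14.5 K.
t = 5280 days = 4.56×10^8 s, so t/τ = 2.95.
ΔT(t) = ΔT_eq (1 − e^(−t/τ)) = 14.5 × (1 − e^−2.95) = 13.7 K.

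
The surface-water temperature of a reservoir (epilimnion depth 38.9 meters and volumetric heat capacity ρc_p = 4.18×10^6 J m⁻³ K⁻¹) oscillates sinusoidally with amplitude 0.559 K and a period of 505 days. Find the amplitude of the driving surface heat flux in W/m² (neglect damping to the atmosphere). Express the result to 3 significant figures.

Areal heat capacity C = ρc_p × D = 4.18×10^6 × 38.9 = 1.63×10^8 J m⁻² K⁻¹.
ω = 2π / 4.36×10^7 s = 1.44×10^-7 s⁻¹.
Cω = 1.63×10^8 × 1.44×10^-7 = 23.4 W/(m²·K).
F₀ = A × Cω = 0.559 × 23.4 = 13.1 W/m².

13.1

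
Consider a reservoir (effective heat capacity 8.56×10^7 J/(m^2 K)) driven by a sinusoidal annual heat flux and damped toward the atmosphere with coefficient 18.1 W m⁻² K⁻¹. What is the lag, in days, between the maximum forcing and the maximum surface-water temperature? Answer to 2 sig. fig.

44 days

Areal heat capacity C = 8.56×10^7 J/(m^2 K) (given).
ω = 2π / 3.15×10^7 s = 1.99×10^-7 s⁻¹.
Phase lag φ = arctan(Cω/λ) = arctan(17.1/18.1) = 0.756 rad.
Time lag = φ / ω = 0.756 / 1.99×10^-7 = 3.79×10^6 s = 43.9 days.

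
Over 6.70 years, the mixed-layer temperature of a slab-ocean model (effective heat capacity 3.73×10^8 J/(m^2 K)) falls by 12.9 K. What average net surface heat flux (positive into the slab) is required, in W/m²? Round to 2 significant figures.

-23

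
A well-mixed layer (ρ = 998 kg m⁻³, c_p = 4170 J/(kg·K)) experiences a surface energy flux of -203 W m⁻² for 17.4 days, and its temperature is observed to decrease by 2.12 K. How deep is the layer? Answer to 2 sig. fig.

Heat input Q = F Δt = -203 × 1.50×10^6 s = -3.05×10^8 J/m².
Required areal heat capacity C = Q / ΔT = 1.44×10^8 J/(m²·K).
Depth D = C / (ρ c_p) = 1.44×10^8 / (998 × 4170) = 34.6 m.

35 m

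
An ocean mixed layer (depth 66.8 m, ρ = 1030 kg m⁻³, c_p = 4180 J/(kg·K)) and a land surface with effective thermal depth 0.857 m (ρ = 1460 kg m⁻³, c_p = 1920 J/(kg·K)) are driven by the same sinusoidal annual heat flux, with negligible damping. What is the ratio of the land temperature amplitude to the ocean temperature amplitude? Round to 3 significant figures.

C_ocean = 1030 × 4180 × 66.8 = 2.88×10^8 J/(m²·K).
C_land = 1460 × 1920 × 0.857 = 2.40×10^6 J/(m²·K).
Undamped amplitude ∝ 1/C, so A_land/A_ocean = C_ocean/C_land = 120.

120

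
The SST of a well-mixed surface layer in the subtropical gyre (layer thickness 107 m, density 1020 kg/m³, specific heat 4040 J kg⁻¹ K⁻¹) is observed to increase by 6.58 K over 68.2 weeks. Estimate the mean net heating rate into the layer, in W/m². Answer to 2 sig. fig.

Areal heat capacity C = ρ c_p D = 1020 × 4040 × 107 = 4.41×10^8 J/(m^2 K).
Required heat per unit area: Q = C ΔT = 4.41×10^8 × 6.58 = 2.90×10^9 J/m².
Flux F = Q / Δt = 2.90×10^9 / 4.12×10^7 s = 70.3 W/m².

70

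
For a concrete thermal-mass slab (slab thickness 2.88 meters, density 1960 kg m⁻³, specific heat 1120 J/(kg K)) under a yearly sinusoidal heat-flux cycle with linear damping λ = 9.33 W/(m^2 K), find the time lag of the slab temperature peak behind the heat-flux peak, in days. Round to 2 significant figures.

Areal heat capacity C = ρ c_p D = 1960 × 1120 × 2.88 = 6.32×10^6 J/(m^2 K).
ω = 2π / 3.15×10^7 s = 1.99×10^-7 s⁻¹.
Phase lag φ = arctan(Cω/λ) = arctan(1.26/9.33) = 0.134 rad.
Time lag = φ / ω = 0.134 / 1.99×10^-7 = 6.74×10^5 s = 7.80 days.

7.8 days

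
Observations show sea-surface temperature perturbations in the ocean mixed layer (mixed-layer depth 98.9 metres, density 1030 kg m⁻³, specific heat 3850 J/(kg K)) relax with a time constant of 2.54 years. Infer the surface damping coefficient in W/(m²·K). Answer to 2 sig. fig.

Areal heat capacity C = ρ c_p D = 1030 × 3850 × 98.9 = 3.92×10^8 J m⁻² K⁻¹.
τ = 2.54 years = 8.02×10^7 s.
λ = C / τ = 3.92×10^8 / 8.02×10^7 = 4.89 W/(m²·K).

4.9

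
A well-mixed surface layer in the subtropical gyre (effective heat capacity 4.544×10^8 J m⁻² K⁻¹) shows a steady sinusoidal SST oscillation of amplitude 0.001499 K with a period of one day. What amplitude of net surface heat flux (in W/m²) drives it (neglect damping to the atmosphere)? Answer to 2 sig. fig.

Areal heat capacity C = 4.544×10^8 J m⁻² K⁻¹ (given).
ω = 2π / 86400 s = 7.27×10^-5 s⁻¹.
Cω = 4.54×10^8 × 7.27×10^-5 = 33000 W/(m²·K).
F₀ = A × Cω = 0.001499 × 33000 = 49.5 W/m².

50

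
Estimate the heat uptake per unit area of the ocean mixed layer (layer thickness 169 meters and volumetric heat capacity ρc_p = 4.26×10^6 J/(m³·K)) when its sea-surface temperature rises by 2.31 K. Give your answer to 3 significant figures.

1.66×10^9

Areal heat capacity C = ρc_p × D = 4.26×10^6 × 169 = 7.20×10^8 J m⁻² K⁻¹.
ΔQ = C ΔT = 7.20×10^8 × 2.31 = 1.66×10^9 J/m².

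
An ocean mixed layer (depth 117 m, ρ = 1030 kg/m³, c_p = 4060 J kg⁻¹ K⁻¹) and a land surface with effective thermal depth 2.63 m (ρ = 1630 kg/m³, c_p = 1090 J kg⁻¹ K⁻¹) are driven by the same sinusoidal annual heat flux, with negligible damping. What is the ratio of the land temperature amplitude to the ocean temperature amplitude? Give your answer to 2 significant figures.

100

C_ocean = 1030 × 4060 × 117 = 4.89×10^8 J/(m²·K).
C_land = 1630 × 1090 × 2.63 = 4.67×10^6 J/(m²·K).
Undamped amplitude ∝ 1/C, so A_land/A_ocean = C_ocean/C_land = 105.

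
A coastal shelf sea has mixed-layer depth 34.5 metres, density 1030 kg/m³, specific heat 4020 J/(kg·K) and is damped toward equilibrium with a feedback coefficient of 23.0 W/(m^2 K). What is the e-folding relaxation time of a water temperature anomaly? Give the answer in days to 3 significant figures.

71.9 days

Areal heat capacity C = ρ c_p D = 1030 × 4020 × 34.5 = 1.43×10^8 J/(m^2 K).
Relaxation time τ = C / λ = 1.43×10^8 / 23.0 = 6.21×10^6 s.
In days: 6.21×10^6 s / (86400 s/day) = 71.9 days.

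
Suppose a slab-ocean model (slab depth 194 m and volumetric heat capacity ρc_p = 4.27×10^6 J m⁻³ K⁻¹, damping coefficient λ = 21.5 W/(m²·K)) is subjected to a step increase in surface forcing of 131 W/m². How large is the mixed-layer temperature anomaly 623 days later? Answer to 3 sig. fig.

4.59 K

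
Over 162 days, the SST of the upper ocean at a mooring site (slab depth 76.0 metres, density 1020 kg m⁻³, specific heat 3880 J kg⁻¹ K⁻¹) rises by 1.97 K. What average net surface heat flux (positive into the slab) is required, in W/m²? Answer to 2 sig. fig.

42

Areal heat capacity C = ρ c_p D = 1020 × 3880 × 76.0 = 3.01×10^8 J/(m^2 K).
Required heat per unit area: Q = C ΔT = 3.01×10^8 × 1.97 = 5.93×10^8 J/m².
Flux F = Q / Δt = 5.93×10^8 / 1.40×10^7 s = 42.3 W/m².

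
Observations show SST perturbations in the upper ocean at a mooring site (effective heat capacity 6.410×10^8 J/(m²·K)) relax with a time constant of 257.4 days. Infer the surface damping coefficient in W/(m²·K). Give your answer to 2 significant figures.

Areal heat capacity C = 6.410×10^8 J/(m²·K) (given).
τ = 257.4 days = 2.22×10^7 s.
λ = C / τ = 6.41×10^8 / 2.22×10^7 = 28.8 W/(m²·K).

29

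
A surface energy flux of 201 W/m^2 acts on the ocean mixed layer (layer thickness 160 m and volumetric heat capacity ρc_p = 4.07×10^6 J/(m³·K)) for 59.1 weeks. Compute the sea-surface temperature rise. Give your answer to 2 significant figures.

Areal heat capacity C = ρc_p × D = 4.07×10^6 × 160 = 6.51×10^8 J/(m²·K).
Net heat input Q = F Δt = 201 × (59.1 weeks × 6.048×10^5 s/week) = 7.18×10^9 J/m².
ΔT = Q / C = 7.18×10^9 / 6.51×10^8 = 11.0 K.

11 K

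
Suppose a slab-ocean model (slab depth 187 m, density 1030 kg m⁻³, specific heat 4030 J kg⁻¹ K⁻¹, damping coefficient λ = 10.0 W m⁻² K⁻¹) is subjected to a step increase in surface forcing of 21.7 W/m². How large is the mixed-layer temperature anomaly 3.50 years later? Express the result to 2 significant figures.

1.6 K

Areal heat capacity C = ρ c_p D = 1030 × 4030 × 187 = 7.76×10^8 J/(m^2 K).
τ = C / λ = 7.76×10^8 / 10.0 = 7.76×10^7 s.
Equilibrium anomaly ΔT_eq = F / λ = 21.7 / 10.0 = 2.17 K.
t = 3.50 years = 1.10×10^8 s, so t/τ = 1.42.
ΔT(t) = ΔT_eq (1 − e^(−t/τ)) = 2.17 × (1 − e^−1.42) = 1.65 K.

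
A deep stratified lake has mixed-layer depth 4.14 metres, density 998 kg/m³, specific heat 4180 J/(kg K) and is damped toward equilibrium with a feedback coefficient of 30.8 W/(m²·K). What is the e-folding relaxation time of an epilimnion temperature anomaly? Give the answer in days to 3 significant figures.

Areal heat capacity C = ρ c_p D = 998 × 4180 × 4.14 = 1.73×10^7 J/(m²·K).
Relaxation time τ = C / λ = 1.73×10^7 / 30.8 = 5.61×10^5 s.
In days: 5.61×10^5 s / (86400 s/day) = 6.49 days.

6.49 days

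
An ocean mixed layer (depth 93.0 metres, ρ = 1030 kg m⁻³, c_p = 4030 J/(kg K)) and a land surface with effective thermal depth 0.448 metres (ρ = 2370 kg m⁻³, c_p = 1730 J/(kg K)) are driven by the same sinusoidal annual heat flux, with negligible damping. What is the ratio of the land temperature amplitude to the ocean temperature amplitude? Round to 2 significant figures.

C_ocean = 1030 × 4030 × 93.0 = 3.86×10^8 J/(m²·K).
C_land = 2370 × 1730 × 0.448 = 1.84×10^6 J/(m²·K).
Undamped amplitude ∝ 1/C, so A_land/A_ocean = C_ocean/C_land = 210.

210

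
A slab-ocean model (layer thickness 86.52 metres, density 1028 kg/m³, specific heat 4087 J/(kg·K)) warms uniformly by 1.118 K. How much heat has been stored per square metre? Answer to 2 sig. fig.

4.1×10^8

Areal heat capacity C = ρ c_p D = 1028 × 4087 × 86.52 = 3.64×10^8 J m⁻² K⁻¹.
ΔQ = C ΔT = 3.64×10^8 × 1.118 = 4.06×10^8 J/m².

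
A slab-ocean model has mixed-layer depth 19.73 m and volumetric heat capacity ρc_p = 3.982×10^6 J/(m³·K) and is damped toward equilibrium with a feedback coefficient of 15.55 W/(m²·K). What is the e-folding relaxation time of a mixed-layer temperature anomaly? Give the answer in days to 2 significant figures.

Areal heat capacity C = ρc_p × D = 3.982×10^6 × 19.73 = 7.86×10^7 J/(m^2 K).
Relaxation time τ = C / λ = 7.86×10^7 / 15.55 = 5.05×10^6 s.
In days: 5.05×10^6 s / (86400 s/day) = 58.5 days.

58 days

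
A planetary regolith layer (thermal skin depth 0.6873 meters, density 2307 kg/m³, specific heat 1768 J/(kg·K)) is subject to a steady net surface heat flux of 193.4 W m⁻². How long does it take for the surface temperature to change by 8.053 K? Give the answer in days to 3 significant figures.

1.35 days

Areal heat capacity C = ρ c_p D = 2307 × 1768 × 0.6873 = 2.80×10^6 J m⁻² K⁻¹.
Time required: Δt = C ΔT / F = 2.80×10^6 × 8.053 / 193.4 = 1.17×10^5 s.
In days: 1.17×10^5 s / (86400 s/day) = 1.35 days.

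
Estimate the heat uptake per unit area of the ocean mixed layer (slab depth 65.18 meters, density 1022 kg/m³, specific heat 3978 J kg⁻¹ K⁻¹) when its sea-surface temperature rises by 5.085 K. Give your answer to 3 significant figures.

1.35×10^9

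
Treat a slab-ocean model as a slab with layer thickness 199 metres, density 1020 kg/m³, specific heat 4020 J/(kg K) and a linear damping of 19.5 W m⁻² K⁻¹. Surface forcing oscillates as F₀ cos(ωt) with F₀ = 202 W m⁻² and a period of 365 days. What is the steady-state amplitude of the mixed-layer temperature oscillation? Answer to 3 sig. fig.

Areal heat capacity C = ρ c_p D = 1020 × 4020 × 199 = 8.16×10^8 J/(m²·K).
Angular frequency ω = 2π / T = 2π / 3.15×10^7 s = 1.99×10^-7 s⁻¹.
√((Cω)² + λ²) = √((163)² + 19.5²) = 164 W/(m²·K).
Amplitude A = F₀ / √((Cω)²+λ²) = 202 / 164 = 1.23 K.

1.23 K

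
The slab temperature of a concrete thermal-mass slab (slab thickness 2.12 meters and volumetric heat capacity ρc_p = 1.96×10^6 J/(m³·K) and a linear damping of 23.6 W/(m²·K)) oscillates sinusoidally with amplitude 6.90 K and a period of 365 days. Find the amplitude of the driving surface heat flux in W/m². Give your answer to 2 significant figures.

Areal heat capacity C = ρc_p × D = 1.96×10^6 × 2.12 = 4.16×10^6 J/(m^2 K).
ω = 2π / 3.15×10^7 s = 1.99×10^-7 s⁻¹.
√((Cω)² + λ²) = √((0.828)² + 23.6²) = 23.6 W/(m²·K).
F₀ = A × √((Cω)²+λ²) = 6.90 × 23.6 = 163 W/m².

160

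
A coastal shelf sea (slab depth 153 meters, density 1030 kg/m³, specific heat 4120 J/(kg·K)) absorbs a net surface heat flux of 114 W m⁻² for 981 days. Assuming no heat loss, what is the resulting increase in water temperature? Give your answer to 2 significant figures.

Areal heat capacity C = ρ c_p D = 1030 × 4120 × 153 = 6.49×10^8 J m⁻² K⁻¹.
Net heat input Q = F Δt = 114 × (981 days × 86400 s/day) = 9.66×10^9 J/m².
ΔT = Q / C = 9.66×10^9 / 6.49×10^8 = 14.9 K.

15 K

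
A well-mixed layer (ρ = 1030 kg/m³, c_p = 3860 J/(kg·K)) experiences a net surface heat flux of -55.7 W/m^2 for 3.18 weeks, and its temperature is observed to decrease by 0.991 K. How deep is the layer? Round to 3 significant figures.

27.2 m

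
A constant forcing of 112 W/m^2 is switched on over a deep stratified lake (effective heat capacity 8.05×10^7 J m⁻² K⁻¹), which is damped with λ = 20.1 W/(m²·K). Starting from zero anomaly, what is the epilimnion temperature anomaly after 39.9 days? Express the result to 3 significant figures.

Areal heat capacity C = 8.05×10^7 J m⁻² K⁻¹ (given).
τ = C / λ = 8.05×10^7 / 20.1 = 4.00×10^6 s.
Equilibrium anomaly ΔT_eq = F / λ = 112 / 20.1 = 5.57 K.
t = 39.9 days = 3.45×10^6 s, so t/τ = 0.861.
ΔT(t) = ΔT_eq (1 − e^(−t/τ)) = 5.57 × (1 − e^−0.861) = 3.22 K.

3.22 K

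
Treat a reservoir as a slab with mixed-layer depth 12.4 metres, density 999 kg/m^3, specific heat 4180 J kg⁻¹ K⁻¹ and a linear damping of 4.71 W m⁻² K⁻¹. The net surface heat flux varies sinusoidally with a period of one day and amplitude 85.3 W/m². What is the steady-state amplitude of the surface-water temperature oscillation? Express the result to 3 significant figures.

Areal heat capacity C = ρ c_p D = 999 × 4180 × 12.4 = 5.18×10^7 J/(m^2 K).
Angular frequency ω = 2π / T = 2π / 86400 s = 7.27×10^-5 s⁻¹.
√((Cω)² + λ²) = √((3770)² + 4.71²) = 3770 W/(m²·K).
Amplitude A = F₀ / √((Cω)²+λ²) = 85.3 / 3770 = 0.0227 K.

0.0227 K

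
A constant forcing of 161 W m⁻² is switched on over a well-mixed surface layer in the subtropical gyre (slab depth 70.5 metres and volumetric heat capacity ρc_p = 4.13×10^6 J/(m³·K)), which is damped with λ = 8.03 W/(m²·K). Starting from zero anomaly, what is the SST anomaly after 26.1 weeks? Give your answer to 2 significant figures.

Areal heat capacity C = ρc_p × D = 4.13×10^6 × 70.5 = 2.91×10^8 J/(m²·K).
τ = C / λ = 2.91×10^8 / 8.03 = 3.63×10^7 s.
Equilibrium anomaly ΔT_eq = F / λ = 161 / 8.03 = 20.0 K.
t = 26.1 weeks = 1.58×10^7 s, so t/τ = 0.435.
ΔT(t) = ΔT_eq (1 − e^(−t/τ)) = 20.0 × (1 − e^−0.435) = 7.08 K.

7.1 K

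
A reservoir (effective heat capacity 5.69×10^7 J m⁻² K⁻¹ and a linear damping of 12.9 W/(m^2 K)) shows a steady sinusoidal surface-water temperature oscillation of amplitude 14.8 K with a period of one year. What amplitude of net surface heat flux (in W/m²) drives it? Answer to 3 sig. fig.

254

Areal heat capacity C = 5.69×10^7 J m⁻² K⁻¹ (given).
ω = 2π / 3.15×10^7 s = 1.99×10^-7 s⁻¹.
√((Cω)² + λ²) = √((11.3)² + 12.9²) = 17.2 W/(m²·K).
F₀ = A × √((Cω)²+λ²) = 14.8 × 17.2 = 254 W/m².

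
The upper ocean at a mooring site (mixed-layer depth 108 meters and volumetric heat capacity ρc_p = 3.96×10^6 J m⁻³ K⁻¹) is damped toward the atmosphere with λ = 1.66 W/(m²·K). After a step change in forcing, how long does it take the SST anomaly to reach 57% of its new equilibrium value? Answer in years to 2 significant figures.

6.9 years

Areal heat capacity C = ρc_p × D = 3.96×10^6 × 108 = 4.28×10^8 J/(m²·K).
τ = C / λ = 4.28×10^8 / 1.66 = 2.58×10^8 s.
Fraction reached: 1 − e^(−t/τ) = 0.57 ⇒ t = −τ ln(1 − 0.57) = τ × 0.844.
t = 2.17×10^8 s = 6.89 years.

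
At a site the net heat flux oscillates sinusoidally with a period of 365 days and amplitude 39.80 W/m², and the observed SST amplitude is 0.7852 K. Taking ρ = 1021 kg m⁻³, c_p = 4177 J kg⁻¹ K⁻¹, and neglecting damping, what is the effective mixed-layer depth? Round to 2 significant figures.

60 m

ω = 2π / 3.15×10^7 s = 1.99×10^-7 s⁻¹.
Required C = F₀ / (A ω) = 39.80 / (0.7852 × 1.99×10^-7) = 2.54×10^8 J/(m²·K).
D = C / (ρ c_p) = 2.54×10^8 / (1021 × 4177) = 59.7 m.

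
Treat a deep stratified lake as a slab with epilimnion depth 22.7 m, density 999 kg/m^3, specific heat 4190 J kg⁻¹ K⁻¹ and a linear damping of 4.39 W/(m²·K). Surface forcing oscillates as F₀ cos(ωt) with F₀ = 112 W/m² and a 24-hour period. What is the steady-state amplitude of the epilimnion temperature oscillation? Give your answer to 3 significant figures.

0.0162 K

Areal heat capacity C = ρ c_p D = 999 × 4190 × 22.7 = 9.50×10^7 J/(m^2 K).
Angular frequency ω = 2π / T = 2π / 86400 s = 7.27×10^-5 s⁻¹.
√((Cω)² + λ²) = √((6910)² + 4.39²) = 6910 W/(m²·K).
Amplitude A = F₀ / √((Cω)²+λ²) = 112 / 6910 = 0.0162 K.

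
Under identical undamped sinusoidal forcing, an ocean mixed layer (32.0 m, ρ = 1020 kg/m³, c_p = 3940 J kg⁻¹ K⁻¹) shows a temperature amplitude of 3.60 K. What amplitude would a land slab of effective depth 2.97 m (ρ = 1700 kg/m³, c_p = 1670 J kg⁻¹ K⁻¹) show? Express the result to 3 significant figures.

C_ocean = 1.29×10^8 J/(m²·K); C_land = 8.43×10^6 J/(m²·K).
A ∝ 1/C ⇒ A_land = A_ocean × C_ocean/C_land = 3.60 × 15.3 = 54.9 K.

54.9 K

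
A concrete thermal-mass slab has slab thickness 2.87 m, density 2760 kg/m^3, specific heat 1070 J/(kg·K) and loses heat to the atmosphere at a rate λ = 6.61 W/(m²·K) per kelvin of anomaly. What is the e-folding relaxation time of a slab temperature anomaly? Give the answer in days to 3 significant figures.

14.8 days

Areal heat capacity C = ρ c_p D = 2760 × 1070 × 2.87 = 8.48×10^6 J/(m^2 K).
Relaxation time τ = C / λ = 8.48×10^6 / 6.61 = 1.28×10^6 s.
In days: 1.28×10^6 s / (86400 s/day) = 14.8 days.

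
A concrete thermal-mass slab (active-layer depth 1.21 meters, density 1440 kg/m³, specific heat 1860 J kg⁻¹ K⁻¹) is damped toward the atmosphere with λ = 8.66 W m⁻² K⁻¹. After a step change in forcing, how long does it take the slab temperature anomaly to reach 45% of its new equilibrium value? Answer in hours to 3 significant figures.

62.1 hours

Areal heat capacity C = ρ c_p D = 1440 × 1860 × 1.21 = 3.24×10^6 J/(m^2 K).
τ = C / λ = 3.24×10^6 / 8.66 = 3.74×10^5 s.
Fraction reached: 1 − e^(−t/τ) = 0.45 ⇒ t = −τ ln(1 − 0.45) = τ × 0.598.
t = 2.24×10^5 s = 62.1 hours.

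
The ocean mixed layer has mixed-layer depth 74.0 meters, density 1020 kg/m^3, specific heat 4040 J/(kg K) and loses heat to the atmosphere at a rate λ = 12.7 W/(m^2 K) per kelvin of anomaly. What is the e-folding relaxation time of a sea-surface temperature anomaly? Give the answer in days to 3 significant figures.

Areal heat capacity C = ρ c_p D = 1020 × 4040 × 74.0 = 3.05×10^8 J/(m²·K).
Relaxation time τ = C / λ = 3.05×10^8 / 12.7 = 2.40×10^7 s.
In days: 2.40×10^7 s / (86400 s/day) = 278 days.

278 days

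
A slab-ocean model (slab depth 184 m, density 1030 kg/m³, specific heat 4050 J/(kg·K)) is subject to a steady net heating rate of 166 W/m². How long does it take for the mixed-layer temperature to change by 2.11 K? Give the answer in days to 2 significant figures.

Areal heat capacity C = ρ c_p D = 1030 × 4050 × 184 = 7.68×10^8 J/(m^2 K).
Time required: Δt = C ΔT / F = 7.68×10^8 × 2.11 / 166 = 9.76×10^6 s.
In days: 9.76×10^6 s / (86400 s/day) = 113 days.

110 days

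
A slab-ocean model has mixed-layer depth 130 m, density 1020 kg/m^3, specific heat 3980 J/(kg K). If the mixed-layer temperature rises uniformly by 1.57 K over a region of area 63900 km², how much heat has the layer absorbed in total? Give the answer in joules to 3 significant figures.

5.29×10^19 J

Areal heat capacity C = ρ c_p D = 1020 × 3980 × 130 = 5.28×10^8 J m⁻² K⁻¹.
Heat per unit area: q = C ΔT = 5.28×10^8 × 1.57 = 8.29×10^8 J/m².
Total heat: Q = q × A = 8.29×10^8 × (63900 × 10⁶ m²) = 5.29×10^19 J.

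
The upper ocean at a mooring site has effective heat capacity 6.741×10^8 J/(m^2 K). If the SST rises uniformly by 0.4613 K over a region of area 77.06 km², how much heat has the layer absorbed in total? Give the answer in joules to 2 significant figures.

2.4×10^16 J

Areal heat capacity C = 6.741×10^8 J/(m^2 K) (given).
Heat per unit area: q = C ΔT = 6.74×10^8 × 0.4613 = 3.11×10^8 J/m².
Total heat: Q = q × A = 3.11×10^8 × (77.06 × 10⁶ m²) = 2.40×10^16 J.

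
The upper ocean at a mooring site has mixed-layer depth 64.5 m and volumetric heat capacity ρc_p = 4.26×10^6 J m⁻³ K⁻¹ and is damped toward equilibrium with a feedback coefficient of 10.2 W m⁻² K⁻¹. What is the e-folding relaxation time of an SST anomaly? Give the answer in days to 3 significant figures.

Areal heat capacity C = ρc_p × D = 4.26×10^6 × 64.5 = 2.75×10^8 J m⁻² K⁻¹.
Relaxation time τ = C / λ = 2.75×10^8 / 10.2 = 2.69×10^7 s.
In days: 2.69×10^7 s / (86400 s/day) = 312 days.

312 days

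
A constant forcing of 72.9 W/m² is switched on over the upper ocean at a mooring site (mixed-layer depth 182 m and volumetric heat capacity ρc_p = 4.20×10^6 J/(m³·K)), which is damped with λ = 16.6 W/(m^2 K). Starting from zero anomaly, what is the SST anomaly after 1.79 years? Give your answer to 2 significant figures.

3.1 K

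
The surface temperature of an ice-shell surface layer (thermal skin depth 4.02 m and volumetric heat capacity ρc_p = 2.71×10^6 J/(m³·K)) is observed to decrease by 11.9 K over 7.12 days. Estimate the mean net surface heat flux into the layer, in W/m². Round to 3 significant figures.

Areal heat capacity C = ρc_p × D = 2.71×10^6 × 4.02 = 1.09×10^7 J m⁻² K⁻¹.
Required heat per unit area: Q = C ΔT = 1.09×10^7 × -11.9 = -1.30×10^8 J/m².
Flux F = Q / Δt = -1.30×10^8 / 6.15×10^5 s = -211 W/m².

-211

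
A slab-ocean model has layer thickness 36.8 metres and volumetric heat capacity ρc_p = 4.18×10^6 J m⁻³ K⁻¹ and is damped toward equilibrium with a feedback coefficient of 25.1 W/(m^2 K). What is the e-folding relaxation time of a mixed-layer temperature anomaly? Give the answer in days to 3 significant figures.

70.9 days

Areal heat capacity C = ρc_p × D = 4.18×10^6 × 36.8 = 1.54×10^8 J/(m²·K).
Relaxation time τ = C / λ = 1.54×10^8 / 25.1 = 6.13×10^6 s.
In days: 6.13×10^6 s / (86400 s/day) = 70.9 days.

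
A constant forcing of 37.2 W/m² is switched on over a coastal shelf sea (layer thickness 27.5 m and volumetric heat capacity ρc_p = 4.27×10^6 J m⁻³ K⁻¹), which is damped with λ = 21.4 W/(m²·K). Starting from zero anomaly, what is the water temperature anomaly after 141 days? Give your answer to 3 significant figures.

Areal heat capacity C = ρc_p × D = 4.27×10^6 × 27.5 = 1.17×10^8 J/(m²·K).
τ = C / λ = 1.17×10^8 / 21.4 = 5.49×10^6 s.
Equilibrium anomaly ΔT_eq = F / λ = 37.2 / 21.4 = 1.74 K.
t = 141 days = 1.22×10^7 s, so t/τ = 2.22.
ΔT(t) = ΔT_eq (1 − e^(−t/τ)) = 1.74 × (1 − e^−2.22) = 1.55 K.

1.55 K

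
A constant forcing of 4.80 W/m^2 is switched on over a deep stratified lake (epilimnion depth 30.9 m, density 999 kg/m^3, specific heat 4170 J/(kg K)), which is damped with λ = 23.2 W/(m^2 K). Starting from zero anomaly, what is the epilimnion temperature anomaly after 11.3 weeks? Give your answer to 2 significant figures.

Areal heat capacity C = ρ c_p D = 999 × 4170 × 30.9 = 1.29×10^8 J/(m²·K).
τ = C / λ = 1.29×10^8 / 23.2 = 5.55×10^6 s.
Equilibrium anomaly ΔT_eq = F / λ = 4.80 / 23.2 = 0.207 K.
t = 11.3 weeks = 6.83×10^6 s, so t/τ = 1.23.
ΔT(t) = ΔT_eq (1 − e^(−t/τ)) = 0.207 × (1 − e^−1.23) = 0.147 K.

0.15 K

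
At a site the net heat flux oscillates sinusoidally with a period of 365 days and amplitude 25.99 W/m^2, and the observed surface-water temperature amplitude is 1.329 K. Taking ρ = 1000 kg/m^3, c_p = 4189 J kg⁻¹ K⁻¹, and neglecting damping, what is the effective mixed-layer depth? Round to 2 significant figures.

ω = 2π / 3.15×10^7 s = 1.99×10^-7 s⁻¹.
Required C = F₀ / (A ω) = 25.99 / (1.329 × 1.99×10^-7) = 9.82×10^7 J/(m²·K).
D = C / (ρ c_p) = 9.82×10^7 / (1000 × 4189) = 23.4 m.

23 m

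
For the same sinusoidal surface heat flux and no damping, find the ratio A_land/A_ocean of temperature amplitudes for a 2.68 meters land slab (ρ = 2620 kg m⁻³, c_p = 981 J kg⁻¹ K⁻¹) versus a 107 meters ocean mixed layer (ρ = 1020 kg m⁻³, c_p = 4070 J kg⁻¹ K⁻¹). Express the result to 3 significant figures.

C_ocean = 1020 × 4070 × 107 = 4.44×10^8 J/(m²·K).
C_land = 2620 × 981 × 2.68 = 6.89×10^6 J/(m²·K).
Undamped amplitude ∝ 1/C, so A_land/A_ocean = C_ocean/C_land = 64.5.

64.5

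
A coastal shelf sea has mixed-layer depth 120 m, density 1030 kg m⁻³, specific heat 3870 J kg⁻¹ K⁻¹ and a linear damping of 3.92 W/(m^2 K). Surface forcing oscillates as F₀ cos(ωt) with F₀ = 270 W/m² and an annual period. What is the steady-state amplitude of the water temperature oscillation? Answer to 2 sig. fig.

Areal heat capacity C = ρ c_p D = 1030 × 3870 × 120 = 4.78×10^8 J m⁻² K⁻¹.
Angular frequency ω = 2π / T = 2π / 3.15×10^7 s = 1.99×10^-7 s⁻¹.
√((Cω)² + λ²) = √((95.3)² + 3.92²) = 95.4 W/(m²·K).
Amplitude A = F₀ / √((Cω)²+λ²) = 270 / 95.4 = 2.83 K.

2.8 K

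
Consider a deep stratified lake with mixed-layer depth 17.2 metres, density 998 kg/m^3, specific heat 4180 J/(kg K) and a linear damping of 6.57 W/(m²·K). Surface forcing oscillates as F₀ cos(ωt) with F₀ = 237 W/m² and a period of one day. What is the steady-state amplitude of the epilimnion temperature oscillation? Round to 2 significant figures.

0.045 K

Areal heat capacity C = ρ c_p D = 998 × 4180 × 17.2 = 7.18×10^7 J/(m^2 K).
Angular frequency ω = 2π / T = 2π / 86400 s = 7.27×10^-5 s⁻¹.
√((Cω)² + λ²) = √((5220)² + 6.57²) = 5220 W/(m²·K).
Amplitude A = F₀ / √((Cω)²+λ²) = 237 / 5220 = 0.0454 K.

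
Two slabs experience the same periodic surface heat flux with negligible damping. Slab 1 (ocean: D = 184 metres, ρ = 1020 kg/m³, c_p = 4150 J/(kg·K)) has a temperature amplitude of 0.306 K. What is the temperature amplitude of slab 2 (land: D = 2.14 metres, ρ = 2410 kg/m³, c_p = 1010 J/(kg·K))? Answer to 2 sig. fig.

46 K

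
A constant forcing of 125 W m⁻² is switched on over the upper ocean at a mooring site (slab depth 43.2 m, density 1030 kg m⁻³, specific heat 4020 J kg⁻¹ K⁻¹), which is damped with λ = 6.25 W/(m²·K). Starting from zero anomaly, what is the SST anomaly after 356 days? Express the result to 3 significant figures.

Areal heat capacity C = ρ c_p D = 1030 × 4020 × 43.2 = 1.79×10^8 J/(m^2 K).
τ = C / λ = 1.79×10^8 / 6.25 = 2.86×10^7 s.
Equilibrium anomaly ΔT_eq = F / λ = 125 / 6.25 = 20.0 K.
t = 356 days = 3.08×10^7 s, so t/τ = 1.07.
ΔT(t) = ΔT_eq (1 − e^(−t/τ)) = 20.0 × (1 − e^−1.07) = 13.2 K.

13.2 K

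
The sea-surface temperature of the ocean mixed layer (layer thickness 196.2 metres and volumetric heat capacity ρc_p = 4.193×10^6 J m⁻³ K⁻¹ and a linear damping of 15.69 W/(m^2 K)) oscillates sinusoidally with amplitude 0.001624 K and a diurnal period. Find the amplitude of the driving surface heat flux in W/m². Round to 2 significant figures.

Areal heat capacity C = ρc_p × D = 4.193×10^6 × 196.2 = 8.23×10^8 J m⁻² K⁻¹.
ω = 2π / 86400 s = 7.27×10^-5 s⁻¹.
√((Cω)² + λ²) = √((59800)² + 15.69²) = 59800 W/(m²·K).
F₀ = A × √((Cω)²+λ²) = 0.001624 × 59800 = 97.2 W/m².

97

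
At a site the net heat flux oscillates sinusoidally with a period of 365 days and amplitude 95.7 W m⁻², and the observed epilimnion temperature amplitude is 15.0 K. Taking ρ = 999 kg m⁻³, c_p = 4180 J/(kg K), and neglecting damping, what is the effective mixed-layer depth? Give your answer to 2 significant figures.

ω = 2π / 3.15×10^7 s = 1.99×10^-7 s⁻¹.
Required C = F₀ / (A ω) = 95.7 / (15.0 × 1.99×10^-7) = 3.20×10^7 J/(m²·K).
D = C / (ρ c_p) = 3.20×10^7 / (999 × 4180) = 7.67 m.

7.7 m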